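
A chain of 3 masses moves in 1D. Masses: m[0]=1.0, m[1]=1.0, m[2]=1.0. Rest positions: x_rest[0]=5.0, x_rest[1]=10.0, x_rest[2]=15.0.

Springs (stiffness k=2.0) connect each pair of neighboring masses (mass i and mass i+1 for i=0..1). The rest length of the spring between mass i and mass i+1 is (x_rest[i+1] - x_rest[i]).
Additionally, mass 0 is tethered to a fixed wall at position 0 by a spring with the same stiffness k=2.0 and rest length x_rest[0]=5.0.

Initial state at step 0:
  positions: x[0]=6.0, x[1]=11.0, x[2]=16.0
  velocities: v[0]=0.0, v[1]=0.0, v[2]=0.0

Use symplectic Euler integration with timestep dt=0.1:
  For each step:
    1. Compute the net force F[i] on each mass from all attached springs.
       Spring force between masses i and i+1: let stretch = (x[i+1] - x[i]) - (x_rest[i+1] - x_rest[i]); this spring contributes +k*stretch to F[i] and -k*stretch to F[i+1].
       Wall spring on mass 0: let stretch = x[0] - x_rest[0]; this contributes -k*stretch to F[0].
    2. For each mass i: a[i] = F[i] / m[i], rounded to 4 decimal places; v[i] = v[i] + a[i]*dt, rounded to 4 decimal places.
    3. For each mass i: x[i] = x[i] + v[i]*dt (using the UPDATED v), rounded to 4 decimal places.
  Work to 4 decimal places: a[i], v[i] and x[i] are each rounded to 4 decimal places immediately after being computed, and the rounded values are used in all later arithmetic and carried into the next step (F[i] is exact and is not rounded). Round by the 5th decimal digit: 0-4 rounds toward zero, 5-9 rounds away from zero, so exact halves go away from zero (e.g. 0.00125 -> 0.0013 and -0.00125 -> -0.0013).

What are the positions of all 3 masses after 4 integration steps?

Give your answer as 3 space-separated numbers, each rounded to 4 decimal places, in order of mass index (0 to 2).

Step 0: x=[6.0000 11.0000 16.0000] v=[0.0000 0.0000 0.0000]
Step 1: x=[5.9800 11.0000 16.0000] v=[-0.2000 0.0000 0.0000]
Step 2: x=[5.9408 10.9996 16.0000] v=[-0.3920 -0.0040 0.0000]
Step 3: x=[5.8840 10.9980 16.0000] v=[-0.5684 -0.0157 -0.0001]
Step 4: x=[5.8118 10.9942 16.0000] v=[-0.7224 -0.0381 -0.0005]

Answer: 5.8118 10.9942 16.0000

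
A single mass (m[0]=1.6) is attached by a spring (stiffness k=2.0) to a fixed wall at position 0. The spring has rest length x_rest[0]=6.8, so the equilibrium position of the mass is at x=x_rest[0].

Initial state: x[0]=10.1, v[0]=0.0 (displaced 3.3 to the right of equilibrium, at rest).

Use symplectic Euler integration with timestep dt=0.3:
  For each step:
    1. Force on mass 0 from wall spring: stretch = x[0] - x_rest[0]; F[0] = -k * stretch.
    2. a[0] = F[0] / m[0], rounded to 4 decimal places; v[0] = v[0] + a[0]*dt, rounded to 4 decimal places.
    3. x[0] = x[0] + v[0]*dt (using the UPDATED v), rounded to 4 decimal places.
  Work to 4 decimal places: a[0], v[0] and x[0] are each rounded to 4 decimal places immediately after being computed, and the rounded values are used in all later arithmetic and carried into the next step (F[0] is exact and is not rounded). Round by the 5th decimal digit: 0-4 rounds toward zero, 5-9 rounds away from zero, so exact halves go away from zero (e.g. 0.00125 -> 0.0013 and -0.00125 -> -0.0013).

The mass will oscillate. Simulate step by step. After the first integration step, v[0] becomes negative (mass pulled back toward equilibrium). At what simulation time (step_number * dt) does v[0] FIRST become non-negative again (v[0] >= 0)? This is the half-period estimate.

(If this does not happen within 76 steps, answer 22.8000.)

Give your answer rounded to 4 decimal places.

Answer: 3.0000

Derivation:
Step 0: x=[10.1000] v=[0.0000]
Step 1: x=[9.7288] v=[-1.2375]
Step 2: x=[9.0281] v=[-2.3358]
Step 3: x=[8.0767] v=[-3.1713]
Step 4: x=[6.9817] v=[-3.6501]
Step 5: x=[5.8662] v=[-3.7182]
Step 6: x=[4.8558] v=[-3.3680]
Step 7: x=[4.0641] v=[-2.6389]
Step 8: x=[3.5802] v=[-1.6129]
Step 9: x=[3.4586] v=[-0.4055]
Step 10: x=[3.7129] v=[0.8475]
First v>=0 after going negative at step 10, time=3.0000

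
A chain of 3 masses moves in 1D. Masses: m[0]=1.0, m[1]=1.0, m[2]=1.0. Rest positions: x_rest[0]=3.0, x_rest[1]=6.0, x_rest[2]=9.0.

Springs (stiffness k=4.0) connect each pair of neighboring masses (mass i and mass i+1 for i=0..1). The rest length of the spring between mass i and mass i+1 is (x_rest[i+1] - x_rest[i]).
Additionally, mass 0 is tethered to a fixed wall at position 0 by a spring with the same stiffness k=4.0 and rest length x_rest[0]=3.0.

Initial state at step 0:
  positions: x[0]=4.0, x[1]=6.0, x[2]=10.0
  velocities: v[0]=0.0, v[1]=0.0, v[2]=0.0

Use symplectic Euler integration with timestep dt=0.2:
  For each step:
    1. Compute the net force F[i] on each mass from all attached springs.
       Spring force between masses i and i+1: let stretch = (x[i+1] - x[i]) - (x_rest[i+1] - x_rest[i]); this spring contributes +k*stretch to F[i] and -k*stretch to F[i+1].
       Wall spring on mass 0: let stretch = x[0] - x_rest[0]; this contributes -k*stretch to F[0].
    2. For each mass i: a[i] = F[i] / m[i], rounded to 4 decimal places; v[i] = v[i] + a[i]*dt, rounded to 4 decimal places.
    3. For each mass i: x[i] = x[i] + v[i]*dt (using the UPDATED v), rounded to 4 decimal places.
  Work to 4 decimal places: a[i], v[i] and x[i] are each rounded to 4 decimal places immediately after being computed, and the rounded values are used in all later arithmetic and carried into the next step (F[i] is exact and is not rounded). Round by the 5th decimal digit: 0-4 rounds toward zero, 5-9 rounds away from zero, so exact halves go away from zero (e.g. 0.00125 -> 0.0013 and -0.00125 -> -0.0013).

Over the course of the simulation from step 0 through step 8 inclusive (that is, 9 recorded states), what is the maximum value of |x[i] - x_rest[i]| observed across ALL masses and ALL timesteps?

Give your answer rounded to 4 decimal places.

Step 0: x=[4.0000 6.0000 10.0000] v=[0.0000 0.0000 0.0000]
Step 1: x=[3.6800 6.3200 9.8400] v=[-1.6000 1.6000 -0.8000]
Step 2: x=[3.1936 6.7808 9.5968] v=[-2.4320 2.3040 -1.2160]
Step 3: x=[2.7702 7.1182 9.3830] v=[-2.1171 1.6870 -1.0688]
Step 4: x=[2.5992 7.1223 9.2869] v=[-0.8549 0.0204 -0.4806]
Step 5: x=[2.7360 6.7490 9.3244] v=[0.6842 -1.8664 0.1877]
Step 6: x=[3.0772 6.1457 9.4299] v=[1.7058 -3.0165 0.5274]
Step 7: x=[3.4170 5.5769 9.4899] v=[1.6988 -2.8439 0.3000]
Step 8: x=[3.5556 5.2886 9.4038] v=[0.6931 -1.4414 -0.4304]
Max displacement = 1.1223

Answer: 1.1223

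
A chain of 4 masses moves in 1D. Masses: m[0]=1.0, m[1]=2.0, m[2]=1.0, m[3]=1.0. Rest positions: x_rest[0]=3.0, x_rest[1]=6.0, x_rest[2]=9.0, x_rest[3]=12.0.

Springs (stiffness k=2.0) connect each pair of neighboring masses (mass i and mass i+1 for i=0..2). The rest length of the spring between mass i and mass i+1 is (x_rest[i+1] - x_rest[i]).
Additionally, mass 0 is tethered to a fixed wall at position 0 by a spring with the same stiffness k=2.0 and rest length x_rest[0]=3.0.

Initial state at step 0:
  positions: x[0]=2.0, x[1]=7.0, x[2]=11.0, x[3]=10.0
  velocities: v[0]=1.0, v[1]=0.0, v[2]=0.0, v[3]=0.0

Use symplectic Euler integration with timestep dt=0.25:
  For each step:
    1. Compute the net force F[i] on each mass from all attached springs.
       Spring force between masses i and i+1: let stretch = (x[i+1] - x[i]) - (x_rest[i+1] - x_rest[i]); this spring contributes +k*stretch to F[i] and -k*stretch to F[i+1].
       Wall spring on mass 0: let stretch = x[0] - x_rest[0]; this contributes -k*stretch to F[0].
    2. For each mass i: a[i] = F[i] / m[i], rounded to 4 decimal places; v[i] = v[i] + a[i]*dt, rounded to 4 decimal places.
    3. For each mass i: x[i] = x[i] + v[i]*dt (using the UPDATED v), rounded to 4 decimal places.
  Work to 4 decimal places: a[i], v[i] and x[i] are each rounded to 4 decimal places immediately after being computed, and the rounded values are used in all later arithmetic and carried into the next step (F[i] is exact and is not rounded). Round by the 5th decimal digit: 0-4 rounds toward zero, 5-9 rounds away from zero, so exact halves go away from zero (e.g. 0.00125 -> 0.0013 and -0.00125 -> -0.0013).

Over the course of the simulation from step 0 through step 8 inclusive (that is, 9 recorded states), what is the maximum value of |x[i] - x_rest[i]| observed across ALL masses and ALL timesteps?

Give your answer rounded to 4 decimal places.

Step 0: x=[2.0000 7.0000 11.0000 10.0000] v=[1.0000 0.0000 0.0000 0.0000]
Step 1: x=[2.6250 6.9375 10.3750 10.5000] v=[2.5000 -0.2500 -2.5000 2.0000]
Step 2: x=[3.4610 6.8203 9.3359 11.3594] v=[3.3438 -0.4688 -4.1563 3.4375]
Step 3: x=[4.2843 6.6504 8.2353 12.3409] v=[3.2930 -0.6797 -4.4024 3.9258]
Step 4: x=[4.8678 6.4317 7.4498 13.1842] v=[2.3339 -0.8750 -3.1421 3.3730]
Step 5: x=[5.0383 6.1788 7.2538 13.6857] v=[0.6820 -1.0115 -0.7840 2.0058]
Step 6: x=[4.7216 5.9218 7.7274 13.7582] v=[-1.2669 -1.0279 1.8945 0.2899]
Step 7: x=[3.9647 5.7027 8.7292 13.4518] v=[-3.0276 -0.8766 4.0071 -1.2255]
Step 8: x=[2.9295 5.5641 9.9430 12.9301] v=[-4.1410 -0.5545 4.8552 -2.0868]
Max displacement = 2.0383

Answer: 2.0383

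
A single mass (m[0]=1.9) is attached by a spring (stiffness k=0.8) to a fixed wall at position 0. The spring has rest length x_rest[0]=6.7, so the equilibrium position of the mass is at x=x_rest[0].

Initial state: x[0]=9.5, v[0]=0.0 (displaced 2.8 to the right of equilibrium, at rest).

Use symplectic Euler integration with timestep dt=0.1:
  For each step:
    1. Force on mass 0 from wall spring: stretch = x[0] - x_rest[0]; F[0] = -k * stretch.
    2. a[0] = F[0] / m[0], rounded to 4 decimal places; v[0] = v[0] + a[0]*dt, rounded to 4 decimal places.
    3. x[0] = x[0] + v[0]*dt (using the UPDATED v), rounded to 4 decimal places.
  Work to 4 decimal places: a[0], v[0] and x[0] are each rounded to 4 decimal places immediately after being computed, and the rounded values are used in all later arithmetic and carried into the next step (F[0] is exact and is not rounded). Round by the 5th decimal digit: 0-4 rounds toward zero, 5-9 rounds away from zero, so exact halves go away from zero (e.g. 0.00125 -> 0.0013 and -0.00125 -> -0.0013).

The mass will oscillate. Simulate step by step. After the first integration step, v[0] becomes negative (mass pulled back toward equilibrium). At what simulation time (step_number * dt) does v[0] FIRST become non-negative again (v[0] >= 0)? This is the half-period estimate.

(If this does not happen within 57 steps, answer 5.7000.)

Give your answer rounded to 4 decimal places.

Answer: 4.9000

Derivation:
Step 0: x=[9.5000] v=[0.0000]
Step 1: x=[9.4882] v=[-0.1179]
Step 2: x=[9.4647] v=[-0.2353]
Step 3: x=[9.4295] v=[-0.3517]
Step 4: x=[9.3828] v=[-0.4666]
Step 5: x=[9.3248] v=[-0.5796]
Step 6: x=[9.2558] v=[-0.6901]
Step 7: x=[9.1760] v=[-0.7977]
Step 8: x=[9.0858] v=[-0.9020]
Step 9: x=[8.9856] v=[-1.0025]
Step 10: x=[8.8757] v=[-1.0987]
Step 11: x=[8.7567] v=[-1.1903]
Step 12: x=[8.6290] v=[-1.2769]
Step 13: x=[8.4932] v=[-1.3581]
Step 14: x=[8.3498] v=[-1.4336]
Step 15: x=[8.1995] v=[-1.5031]
Step 16: x=[8.0429] v=[-1.5662]
Step 17: x=[7.8806] v=[-1.6227]
Step 18: x=[7.7134] v=[-1.6724]
Step 19: x=[7.5419] v=[-1.7151]
Step 20: x=[7.3668] v=[-1.7506]
Step 21: x=[7.1889] v=[-1.7787]
Step 22: x=[7.0090] v=[-1.7993]
Step 23: x=[6.8278] v=[-1.8123]
Step 24: x=[6.6460] v=[-1.8177]
Step 25: x=[6.4645] v=[-1.8154]
Step 26: x=[6.2840] v=[-1.8055]
Step 27: x=[6.1052] v=[-1.7880]
Step 28: x=[5.9289] v=[-1.7630]
Step 29: x=[5.7559] v=[-1.7305]
Step 30: x=[5.5868] v=[-1.6908]
Step 31: x=[5.4224] v=[-1.6439]
Step 32: x=[5.2634] v=[-1.5901]
Step 33: x=[5.1104] v=[-1.5296]
Step 34: x=[4.9641] v=[-1.4627]
Step 35: x=[4.8251] v=[-1.3896]
Step 36: x=[4.6940] v=[-1.3107]
Step 37: x=[4.5714] v=[-1.2262]
Step 38: x=[4.4577] v=[-1.1366]
Step 39: x=[4.3535] v=[-1.0422]
Step 40: x=[4.2592] v=[-0.9434]
Step 41: x=[4.1751] v=[-0.8406]
Step 42: x=[4.1017] v=[-0.7343]
Step 43: x=[4.0392] v=[-0.6249]
Step 44: x=[3.9879] v=[-0.5129]
Step 45: x=[3.9480] v=[-0.3987]
Step 46: x=[3.9197] v=[-0.2828]
Step 47: x=[3.9031] v=[-0.1657]
Step 48: x=[3.8983] v=[-0.0479]
Step 49: x=[3.9053] v=[0.0701]
First v>=0 after going negative at step 49, time=4.9000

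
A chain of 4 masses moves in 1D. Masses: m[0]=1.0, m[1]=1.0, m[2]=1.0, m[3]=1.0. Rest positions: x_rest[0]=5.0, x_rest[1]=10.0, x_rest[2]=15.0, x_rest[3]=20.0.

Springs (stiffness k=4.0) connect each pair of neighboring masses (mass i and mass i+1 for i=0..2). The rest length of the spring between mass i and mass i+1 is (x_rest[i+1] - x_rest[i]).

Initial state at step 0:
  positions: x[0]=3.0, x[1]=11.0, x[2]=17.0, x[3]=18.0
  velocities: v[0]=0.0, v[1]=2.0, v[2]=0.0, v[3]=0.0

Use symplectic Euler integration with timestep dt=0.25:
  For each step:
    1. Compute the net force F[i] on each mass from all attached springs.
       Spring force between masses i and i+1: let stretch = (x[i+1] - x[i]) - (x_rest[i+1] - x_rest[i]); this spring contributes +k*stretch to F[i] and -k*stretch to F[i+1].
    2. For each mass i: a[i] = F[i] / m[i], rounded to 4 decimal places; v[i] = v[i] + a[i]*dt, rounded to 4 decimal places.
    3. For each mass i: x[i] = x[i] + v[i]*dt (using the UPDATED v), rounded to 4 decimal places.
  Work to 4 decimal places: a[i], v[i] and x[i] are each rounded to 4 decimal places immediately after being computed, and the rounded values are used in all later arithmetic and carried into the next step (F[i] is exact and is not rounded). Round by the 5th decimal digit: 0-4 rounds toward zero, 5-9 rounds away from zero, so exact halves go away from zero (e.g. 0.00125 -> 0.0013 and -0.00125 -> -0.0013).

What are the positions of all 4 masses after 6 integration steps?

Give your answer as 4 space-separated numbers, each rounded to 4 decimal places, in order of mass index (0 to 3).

Step 0: x=[3.0000 11.0000 17.0000 18.0000] v=[0.0000 2.0000 0.0000 0.0000]
Step 1: x=[3.7500 11.0000 15.7500 19.0000] v=[3.0000 0.0000 -5.0000 4.0000]
Step 2: x=[5.0625 10.3750 14.1250 20.4375] v=[5.2500 -2.5000 -6.5000 5.7500]
Step 3: x=[6.4531 9.3594 13.1406 21.5469] v=[5.5625 -4.0625 -3.9375 4.4375]
Step 4: x=[7.3203 8.5625 13.3125 21.8047] v=[3.4688 -3.1876 0.6876 1.0312]
Step 5: x=[7.2481 8.6426 14.4200 21.1895] v=[-0.2890 0.3202 4.4298 -2.4610]
Step 6: x=[6.2745 9.8184 15.7755 20.1319] v=[-3.8945 4.7031 5.4219 -4.2305]

Answer: 6.2745 9.8184 15.7755 20.1319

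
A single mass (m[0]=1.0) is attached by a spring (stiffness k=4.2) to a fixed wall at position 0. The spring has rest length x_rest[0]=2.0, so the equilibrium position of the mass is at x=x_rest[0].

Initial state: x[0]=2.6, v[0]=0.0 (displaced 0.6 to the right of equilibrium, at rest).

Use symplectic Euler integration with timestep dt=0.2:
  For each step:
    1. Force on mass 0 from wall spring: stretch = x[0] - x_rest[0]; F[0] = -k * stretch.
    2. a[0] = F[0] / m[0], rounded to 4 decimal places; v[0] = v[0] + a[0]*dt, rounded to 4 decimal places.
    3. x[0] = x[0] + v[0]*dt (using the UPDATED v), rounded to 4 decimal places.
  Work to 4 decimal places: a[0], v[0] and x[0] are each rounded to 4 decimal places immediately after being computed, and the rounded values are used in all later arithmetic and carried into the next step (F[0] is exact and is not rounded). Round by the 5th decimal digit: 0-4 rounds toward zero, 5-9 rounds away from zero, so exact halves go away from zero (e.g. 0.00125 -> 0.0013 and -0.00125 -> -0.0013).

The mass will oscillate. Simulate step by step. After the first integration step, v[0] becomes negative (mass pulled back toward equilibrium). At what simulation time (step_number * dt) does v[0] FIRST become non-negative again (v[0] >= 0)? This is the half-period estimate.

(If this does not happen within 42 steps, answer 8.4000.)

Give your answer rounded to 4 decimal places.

Answer: 1.6000

Derivation:
Step 0: x=[2.6000] v=[0.0000]
Step 1: x=[2.4992] v=[-0.5040]
Step 2: x=[2.3145] v=[-0.9233]
Step 3: x=[2.0770] v=[-1.1875]
Step 4: x=[1.8266] v=[-1.2522]
Step 5: x=[1.6053] v=[-1.1065]
Step 6: x=[1.4503] v=[-0.7750]
Step 7: x=[1.3876] v=[-0.3133]
Step 8: x=[1.4278] v=[0.2011]
First v>=0 after going negative at step 8, time=1.6000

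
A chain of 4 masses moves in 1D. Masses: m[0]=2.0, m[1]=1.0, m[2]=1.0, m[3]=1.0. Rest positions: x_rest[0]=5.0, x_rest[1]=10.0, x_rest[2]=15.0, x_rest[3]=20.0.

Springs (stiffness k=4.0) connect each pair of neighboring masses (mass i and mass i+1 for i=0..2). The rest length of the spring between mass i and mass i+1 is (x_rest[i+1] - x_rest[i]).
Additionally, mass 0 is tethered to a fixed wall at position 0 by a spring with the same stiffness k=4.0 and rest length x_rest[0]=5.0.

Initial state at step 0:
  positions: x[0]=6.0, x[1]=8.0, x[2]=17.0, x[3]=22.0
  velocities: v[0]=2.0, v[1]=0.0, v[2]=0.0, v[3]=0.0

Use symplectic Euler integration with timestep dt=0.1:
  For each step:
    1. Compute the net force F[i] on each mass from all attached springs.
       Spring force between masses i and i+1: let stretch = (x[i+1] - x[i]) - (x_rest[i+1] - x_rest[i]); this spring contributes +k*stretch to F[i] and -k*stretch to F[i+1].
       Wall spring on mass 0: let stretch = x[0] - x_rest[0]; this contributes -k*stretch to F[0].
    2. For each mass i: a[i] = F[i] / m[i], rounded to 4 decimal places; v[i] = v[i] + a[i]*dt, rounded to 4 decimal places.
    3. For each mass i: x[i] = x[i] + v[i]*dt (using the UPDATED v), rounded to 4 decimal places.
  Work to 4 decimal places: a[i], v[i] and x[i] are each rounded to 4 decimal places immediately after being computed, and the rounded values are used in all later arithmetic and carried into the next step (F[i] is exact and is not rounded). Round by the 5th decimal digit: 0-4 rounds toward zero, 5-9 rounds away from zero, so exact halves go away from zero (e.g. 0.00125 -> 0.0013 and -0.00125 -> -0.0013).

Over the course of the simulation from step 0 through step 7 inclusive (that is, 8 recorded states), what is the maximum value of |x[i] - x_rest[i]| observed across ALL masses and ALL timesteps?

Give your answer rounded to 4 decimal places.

Answer: 2.8841

Derivation:
Step 0: x=[6.0000 8.0000 17.0000 22.0000] v=[2.0000 0.0000 0.0000 0.0000]
Step 1: x=[6.1200 8.2800 16.8400 22.0000] v=[1.2000 2.8000 -1.6000 0.0000]
Step 2: x=[6.1608 8.8160 16.5440 21.9936] v=[0.4080 5.3600 -2.9600 -0.0640]
Step 3: x=[6.1315 9.5549 16.1569 21.9692] v=[-0.2931 7.3891 -3.8714 -0.2438]
Step 4: x=[6.0480 10.4210 15.7382 21.9123] v=[-0.8347 8.6605 -4.1873 -0.5687]
Step 5: x=[5.9310 11.3248 15.3538 21.8085] v=[-1.1697 9.0382 -3.8445 -1.0383]
Step 6: x=[5.8033 12.1740 15.0664 21.6465] v=[-1.2771 8.4923 -2.8742 -1.6202]
Step 7: x=[5.6869 12.8841 14.9265 21.4213] v=[-1.1636 7.1010 -1.3991 -2.2522]
Max displacement = 2.8841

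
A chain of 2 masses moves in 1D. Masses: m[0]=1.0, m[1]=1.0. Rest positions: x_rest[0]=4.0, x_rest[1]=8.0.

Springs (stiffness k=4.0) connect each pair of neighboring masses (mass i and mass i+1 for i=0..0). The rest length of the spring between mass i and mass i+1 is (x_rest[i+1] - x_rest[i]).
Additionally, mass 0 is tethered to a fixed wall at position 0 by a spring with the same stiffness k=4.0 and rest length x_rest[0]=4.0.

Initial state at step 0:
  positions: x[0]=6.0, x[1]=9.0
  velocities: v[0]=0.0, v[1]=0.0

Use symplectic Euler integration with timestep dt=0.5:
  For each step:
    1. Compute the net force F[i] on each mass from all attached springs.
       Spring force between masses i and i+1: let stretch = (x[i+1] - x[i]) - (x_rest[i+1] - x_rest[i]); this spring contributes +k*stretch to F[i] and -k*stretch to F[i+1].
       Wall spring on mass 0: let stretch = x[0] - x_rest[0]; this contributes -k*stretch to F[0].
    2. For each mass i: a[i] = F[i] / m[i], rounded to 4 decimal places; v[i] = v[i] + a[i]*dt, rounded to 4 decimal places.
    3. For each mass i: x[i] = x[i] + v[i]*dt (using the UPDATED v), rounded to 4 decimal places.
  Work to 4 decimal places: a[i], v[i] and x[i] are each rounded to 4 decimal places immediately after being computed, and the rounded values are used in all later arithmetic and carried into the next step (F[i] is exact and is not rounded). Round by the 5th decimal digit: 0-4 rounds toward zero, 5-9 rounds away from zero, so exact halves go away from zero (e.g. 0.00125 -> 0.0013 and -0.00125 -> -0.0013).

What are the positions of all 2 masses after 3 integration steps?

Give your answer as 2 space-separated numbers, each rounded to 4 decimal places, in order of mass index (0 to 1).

Answer: 5.0000 6.0000

Derivation:
Step 0: x=[6.0000 9.0000] v=[0.0000 0.0000]
Step 1: x=[3.0000 10.0000] v=[-6.0000 2.0000]
Step 2: x=[4.0000 8.0000] v=[2.0000 -4.0000]
Step 3: x=[5.0000 6.0000] v=[2.0000 -4.0000]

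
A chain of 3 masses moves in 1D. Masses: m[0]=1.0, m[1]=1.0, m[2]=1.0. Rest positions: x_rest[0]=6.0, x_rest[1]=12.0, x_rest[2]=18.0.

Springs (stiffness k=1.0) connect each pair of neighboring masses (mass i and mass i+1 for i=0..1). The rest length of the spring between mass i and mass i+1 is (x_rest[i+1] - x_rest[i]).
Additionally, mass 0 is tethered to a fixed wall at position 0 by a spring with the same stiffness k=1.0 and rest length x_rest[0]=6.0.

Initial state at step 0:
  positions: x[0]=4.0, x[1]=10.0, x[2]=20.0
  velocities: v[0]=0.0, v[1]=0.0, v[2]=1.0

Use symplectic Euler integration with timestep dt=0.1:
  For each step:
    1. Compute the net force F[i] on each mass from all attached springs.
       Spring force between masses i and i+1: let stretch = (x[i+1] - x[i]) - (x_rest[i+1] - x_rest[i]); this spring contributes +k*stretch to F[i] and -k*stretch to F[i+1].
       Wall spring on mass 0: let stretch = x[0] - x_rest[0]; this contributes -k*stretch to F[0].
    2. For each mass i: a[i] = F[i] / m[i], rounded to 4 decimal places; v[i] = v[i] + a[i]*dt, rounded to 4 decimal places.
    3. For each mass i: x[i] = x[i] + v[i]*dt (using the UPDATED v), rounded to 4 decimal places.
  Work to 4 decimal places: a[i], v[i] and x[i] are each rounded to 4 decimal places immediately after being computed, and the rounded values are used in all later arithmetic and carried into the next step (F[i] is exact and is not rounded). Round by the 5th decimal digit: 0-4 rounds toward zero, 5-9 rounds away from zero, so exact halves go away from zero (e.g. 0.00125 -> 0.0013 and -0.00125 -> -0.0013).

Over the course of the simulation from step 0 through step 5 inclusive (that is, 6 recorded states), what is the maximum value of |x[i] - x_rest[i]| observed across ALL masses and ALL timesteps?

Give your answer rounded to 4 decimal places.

Answer: 2.0798

Derivation:
Step 0: x=[4.0000 10.0000 20.0000] v=[0.0000 0.0000 1.0000]
Step 1: x=[4.0200 10.0400 20.0600] v=[0.2000 0.4000 0.6000]
Step 2: x=[4.0600 10.1200 20.0798] v=[0.4000 0.8000 0.1980]
Step 3: x=[4.1200 10.2390 20.0600] v=[0.6000 1.1900 -0.1980]
Step 4: x=[4.2000 10.3950 20.0020] v=[0.7999 1.5602 -0.5801]
Step 5: x=[4.2999 10.5851 19.9079] v=[0.9994 1.9014 -0.9408]
Max displacement = 2.0798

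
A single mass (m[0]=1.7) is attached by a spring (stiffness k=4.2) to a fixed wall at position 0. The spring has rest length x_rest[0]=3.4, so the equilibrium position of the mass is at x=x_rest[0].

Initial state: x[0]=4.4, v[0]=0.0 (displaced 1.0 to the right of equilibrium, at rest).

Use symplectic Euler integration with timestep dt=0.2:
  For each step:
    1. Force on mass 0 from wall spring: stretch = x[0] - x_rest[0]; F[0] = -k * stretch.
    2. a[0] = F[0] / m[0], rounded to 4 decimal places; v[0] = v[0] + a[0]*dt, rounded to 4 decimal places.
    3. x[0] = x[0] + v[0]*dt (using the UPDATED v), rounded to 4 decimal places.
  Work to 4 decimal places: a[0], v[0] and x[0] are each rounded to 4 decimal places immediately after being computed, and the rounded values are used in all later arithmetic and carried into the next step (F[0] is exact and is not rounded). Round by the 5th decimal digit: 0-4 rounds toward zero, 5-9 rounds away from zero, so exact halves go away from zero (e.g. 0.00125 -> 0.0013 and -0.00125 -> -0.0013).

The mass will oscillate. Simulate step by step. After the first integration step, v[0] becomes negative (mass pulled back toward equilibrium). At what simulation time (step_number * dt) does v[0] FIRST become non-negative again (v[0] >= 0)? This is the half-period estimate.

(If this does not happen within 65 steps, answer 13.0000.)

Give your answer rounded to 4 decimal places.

Answer: 2.0000

Derivation:
Step 0: x=[4.4000] v=[0.0000]
Step 1: x=[4.3012] v=[-0.4941]
Step 2: x=[4.1133] v=[-0.9394]
Step 3: x=[3.8549] v=[-1.2919]
Step 4: x=[3.5516] v=[-1.5167]
Step 5: x=[3.2333] v=[-1.5916]
Step 6: x=[2.9315] v=[-1.5092]
Step 7: x=[2.6760] v=[-1.2777]
Step 8: x=[2.4920] v=[-0.9200]
Step 9: x=[2.3977] v=[-0.4713]
Step 10: x=[2.4025] v=[0.0240]
First v>=0 after going negative at step 10, time=2.0000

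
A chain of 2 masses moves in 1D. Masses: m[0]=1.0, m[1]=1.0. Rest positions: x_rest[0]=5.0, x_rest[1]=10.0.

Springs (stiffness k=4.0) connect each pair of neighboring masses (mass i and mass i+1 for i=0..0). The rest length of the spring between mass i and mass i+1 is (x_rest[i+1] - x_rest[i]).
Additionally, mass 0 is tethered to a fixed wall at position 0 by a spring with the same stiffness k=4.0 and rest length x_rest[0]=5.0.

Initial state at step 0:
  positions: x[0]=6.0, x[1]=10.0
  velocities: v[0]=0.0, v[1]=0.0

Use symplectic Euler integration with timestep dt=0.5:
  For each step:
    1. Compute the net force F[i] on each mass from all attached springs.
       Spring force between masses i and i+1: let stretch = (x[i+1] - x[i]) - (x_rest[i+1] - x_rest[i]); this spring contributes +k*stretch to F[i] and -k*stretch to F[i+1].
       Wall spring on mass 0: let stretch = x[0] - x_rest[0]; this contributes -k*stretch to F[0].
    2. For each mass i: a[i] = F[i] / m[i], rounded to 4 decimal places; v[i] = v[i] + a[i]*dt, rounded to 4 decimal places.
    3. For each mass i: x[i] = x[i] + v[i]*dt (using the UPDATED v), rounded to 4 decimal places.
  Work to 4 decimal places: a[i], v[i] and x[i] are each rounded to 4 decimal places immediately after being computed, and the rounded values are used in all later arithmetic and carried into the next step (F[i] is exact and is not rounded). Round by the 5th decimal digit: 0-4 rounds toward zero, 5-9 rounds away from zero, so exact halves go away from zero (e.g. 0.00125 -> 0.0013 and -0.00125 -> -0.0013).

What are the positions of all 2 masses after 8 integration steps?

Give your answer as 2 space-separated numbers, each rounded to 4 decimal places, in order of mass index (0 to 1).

Answer: 4.0000 11.0000

Derivation:
Step 0: x=[6.0000 10.0000] v=[0.0000 0.0000]
Step 1: x=[4.0000 11.0000] v=[-4.0000 2.0000]
Step 2: x=[5.0000 10.0000] v=[2.0000 -2.0000]
Step 3: x=[6.0000 9.0000] v=[2.0000 -2.0000]
Step 4: x=[4.0000 10.0000] v=[-4.0000 2.0000]
Step 5: x=[4.0000 10.0000] v=[0.0000 0.0000]
Step 6: x=[6.0000 9.0000] v=[4.0000 -2.0000]
Step 7: x=[5.0000 10.0000] v=[-2.0000 2.0000]
Step 8: x=[4.0000 11.0000] v=[-2.0000 2.0000]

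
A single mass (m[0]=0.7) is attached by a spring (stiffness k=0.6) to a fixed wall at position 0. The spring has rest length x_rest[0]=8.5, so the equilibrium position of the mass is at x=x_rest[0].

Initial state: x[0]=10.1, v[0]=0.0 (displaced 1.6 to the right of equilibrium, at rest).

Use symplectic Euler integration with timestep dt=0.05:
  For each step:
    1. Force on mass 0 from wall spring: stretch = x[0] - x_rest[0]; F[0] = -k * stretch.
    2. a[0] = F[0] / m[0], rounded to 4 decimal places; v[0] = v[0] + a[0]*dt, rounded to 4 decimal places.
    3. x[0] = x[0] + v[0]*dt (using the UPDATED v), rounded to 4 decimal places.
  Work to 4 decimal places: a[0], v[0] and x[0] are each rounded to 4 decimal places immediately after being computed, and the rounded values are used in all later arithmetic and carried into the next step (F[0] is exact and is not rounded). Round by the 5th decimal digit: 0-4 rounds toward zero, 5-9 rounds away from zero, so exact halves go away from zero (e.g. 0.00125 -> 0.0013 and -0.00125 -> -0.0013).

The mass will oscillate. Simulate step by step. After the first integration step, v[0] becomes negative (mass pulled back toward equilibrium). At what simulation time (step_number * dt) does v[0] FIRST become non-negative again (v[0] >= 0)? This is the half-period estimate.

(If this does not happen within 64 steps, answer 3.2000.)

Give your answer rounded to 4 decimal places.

Answer: 3.2000

Derivation:
Step 0: x=[10.1000] v=[0.0000]
Step 1: x=[10.0966] v=[-0.0686]
Step 2: x=[10.0898] v=[-0.1370]
Step 3: x=[10.0795] v=[-0.2051]
Step 4: x=[10.0659] v=[-0.2728]
Step 5: x=[10.0489] v=[-0.3399]
Step 6: x=[10.0286] v=[-0.4063]
Step 7: x=[10.0050] v=[-0.4718]
Step 8: x=[9.9782] v=[-0.5363]
Step 9: x=[9.9482] v=[-0.5997]
Step 10: x=[9.9151] v=[-0.6618]
Step 11: x=[9.8790] v=[-0.7224]
Step 12: x=[9.8399] v=[-0.7815]
Step 13: x=[9.7980] v=[-0.8389]
Step 14: x=[9.7533] v=[-0.8945]
Step 15: x=[9.7059] v=[-0.9482]
Step 16: x=[9.6559] v=[-0.9999]
Step 17: x=[9.6034] v=[-1.0494]
Step 18: x=[9.5486] v=[-1.0967]
Step 19: x=[9.4915] v=[-1.1416]
Step 20: x=[9.4323] v=[-1.1841]
Step 21: x=[9.3711] v=[-1.2241]
Step 22: x=[9.3080] v=[-1.2614]
Step 23: x=[9.2432] v=[-1.2960]
Step 24: x=[9.1768] v=[-1.3279]
Step 25: x=[9.1090] v=[-1.3569]
Step 26: x=[9.0399] v=[-1.3830]
Step 27: x=[8.9696] v=[-1.4061]
Step 28: x=[8.8983] v=[-1.4262]
Step 29: x=[8.8261] v=[-1.4433]
Step 30: x=[8.7532] v=[-1.4573]
Step 31: x=[8.6798] v=[-1.4682]
Step 32: x=[8.6060] v=[-1.4759]
Step 33: x=[8.5320] v=[-1.4804]
Step 34: x=[8.4579] v=[-1.4818]
Step 35: x=[8.3839] v=[-1.4800]
Step 36: x=[8.3102] v=[-1.4750]
Step 37: x=[8.2369] v=[-1.4669]
Step 38: x=[8.1641] v=[-1.4556]
Step 39: x=[8.0920] v=[-1.4412]
Step 40: x=[8.0208] v=[-1.4237]
Step 41: x=[7.9506] v=[-1.4032]
Step 42: x=[7.8816] v=[-1.3797]
Step 43: x=[7.8139] v=[-1.3532]
Step 44: x=[7.7477] v=[-1.3238]
Step 45: x=[7.6831] v=[-1.2916]
Step 46: x=[7.6203] v=[-1.2566]
Step 47: x=[7.5594] v=[-1.2189]
Step 48: x=[7.5005] v=[-1.1786]
Step 49: x=[7.4437] v=[-1.1358]
Step 50: x=[7.3892] v=[-1.0905]
Step 51: x=[7.3371] v=[-1.0429]
Step 52: x=[7.2874] v=[-0.9931]
Step 53: x=[7.2403] v=[-0.9411]
Step 54: x=[7.1959] v=[-0.8871]
Step 55: x=[7.1543] v=[-0.8312]
Step 56: x=[7.1156] v=[-0.7735]
Step 57: x=[7.0799] v=[-0.7142]
Step 58: x=[7.0472] v=[-0.6533]
Step 59: x=[7.0177] v=[-0.5910]
Step 60: x=[6.9913] v=[-0.5275]
Step 61: x=[6.9682] v=[-0.4628]
Step 62: x=[6.9483] v=[-0.3972]
Step 63: x=[6.9318] v=[-0.3307]
Step 64: x=[6.9186] v=[-0.2635]
v[0] did not become non-negative within 64 steps; using fallback time=3.2000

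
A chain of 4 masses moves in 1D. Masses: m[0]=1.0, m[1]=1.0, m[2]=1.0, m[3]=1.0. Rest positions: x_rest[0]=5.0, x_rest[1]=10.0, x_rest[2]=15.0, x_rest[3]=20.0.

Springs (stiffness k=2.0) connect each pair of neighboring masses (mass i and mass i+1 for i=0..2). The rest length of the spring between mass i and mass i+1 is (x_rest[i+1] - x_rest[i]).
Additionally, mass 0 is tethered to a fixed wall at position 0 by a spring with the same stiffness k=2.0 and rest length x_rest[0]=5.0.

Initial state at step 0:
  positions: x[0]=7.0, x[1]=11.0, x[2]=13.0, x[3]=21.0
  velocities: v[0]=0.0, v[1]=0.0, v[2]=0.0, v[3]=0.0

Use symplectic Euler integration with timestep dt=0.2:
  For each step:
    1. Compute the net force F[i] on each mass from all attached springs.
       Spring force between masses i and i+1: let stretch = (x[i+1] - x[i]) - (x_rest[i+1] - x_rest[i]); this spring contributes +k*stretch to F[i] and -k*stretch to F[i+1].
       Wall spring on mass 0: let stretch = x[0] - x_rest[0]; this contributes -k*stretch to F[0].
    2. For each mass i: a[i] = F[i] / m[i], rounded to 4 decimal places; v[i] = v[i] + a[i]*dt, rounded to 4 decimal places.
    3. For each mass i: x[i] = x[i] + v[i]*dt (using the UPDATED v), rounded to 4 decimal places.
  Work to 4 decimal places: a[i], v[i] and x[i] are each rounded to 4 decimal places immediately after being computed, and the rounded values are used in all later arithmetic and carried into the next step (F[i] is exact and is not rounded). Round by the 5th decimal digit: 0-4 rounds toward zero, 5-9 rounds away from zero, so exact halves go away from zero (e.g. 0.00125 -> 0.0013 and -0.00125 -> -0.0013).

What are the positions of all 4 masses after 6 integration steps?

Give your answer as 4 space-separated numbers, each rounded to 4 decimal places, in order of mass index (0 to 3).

Answer: 3.6683 9.7912 17.3495 19.0058

Derivation:
Step 0: x=[7.0000 11.0000 13.0000 21.0000] v=[0.0000 0.0000 0.0000 0.0000]
Step 1: x=[6.7600 10.8400 13.4800 20.7600] v=[-1.2000 -0.8000 2.4000 -1.2000]
Step 2: x=[6.3056 10.5648 14.3312 20.3376] v=[-2.2720 -1.3760 4.2560 -2.1120]
Step 3: x=[5.6875 10.2502 15.3616 19.8347] v=[-3.0906 -1.5731 5.1520 -2.5146]
Step 4: x=[4.9794 9.9795 16.3409 19.3739] v=[-3.5405 -1.3536 4.8967 -2.3038]
Step 5: x=[4.2730 9.8177 17.0540 19.0705] v=[-3.5322 -0.8091 3.5653 -1.5170]
Step 6: x=[3.6683 9.7912 17.3495 19.0058] v=[-3.0235 -0.1325 1.4774 -0.3236]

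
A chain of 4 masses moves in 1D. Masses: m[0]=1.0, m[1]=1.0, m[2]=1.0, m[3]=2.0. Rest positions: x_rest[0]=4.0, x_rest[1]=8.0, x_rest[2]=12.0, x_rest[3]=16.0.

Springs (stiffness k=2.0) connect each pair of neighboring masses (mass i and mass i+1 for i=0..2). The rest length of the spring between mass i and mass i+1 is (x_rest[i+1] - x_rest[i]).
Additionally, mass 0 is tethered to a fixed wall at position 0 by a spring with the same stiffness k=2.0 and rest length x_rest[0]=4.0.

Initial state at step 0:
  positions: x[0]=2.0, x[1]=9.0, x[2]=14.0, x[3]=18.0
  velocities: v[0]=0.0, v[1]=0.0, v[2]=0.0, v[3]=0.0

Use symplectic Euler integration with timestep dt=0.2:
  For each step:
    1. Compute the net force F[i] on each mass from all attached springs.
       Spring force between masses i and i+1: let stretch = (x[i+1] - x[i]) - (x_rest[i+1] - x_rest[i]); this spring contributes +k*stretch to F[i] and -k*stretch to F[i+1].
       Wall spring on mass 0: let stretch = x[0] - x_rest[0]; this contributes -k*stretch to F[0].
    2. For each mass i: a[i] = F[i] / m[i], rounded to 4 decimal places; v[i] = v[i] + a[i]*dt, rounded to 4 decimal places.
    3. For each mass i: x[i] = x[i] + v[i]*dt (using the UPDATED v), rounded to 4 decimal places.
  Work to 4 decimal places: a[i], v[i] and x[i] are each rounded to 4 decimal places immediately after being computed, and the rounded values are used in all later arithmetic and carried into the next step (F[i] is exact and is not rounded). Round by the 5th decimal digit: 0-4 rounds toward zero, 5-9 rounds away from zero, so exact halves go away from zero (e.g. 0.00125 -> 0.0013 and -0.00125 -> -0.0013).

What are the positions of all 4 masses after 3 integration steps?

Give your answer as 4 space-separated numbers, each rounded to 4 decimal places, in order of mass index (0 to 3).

Step 0: x=[2.0000 9.0000 14.0000 18.0000] v=[0.0000 0.0000 0.0000 0.0000]
Step 1: x=[2.4000 8.8400 13.9200 18.0000] v=[2.0000 -0.8000 -0.4000 0.0000]
Step 2: x=[3.1232 8.5712 13.7600 17.9968] v=[3.6160 -1.3440 -0.8000 -0.0160]
Step 3: x=[4.0324 8.2817 13.5238 17.9841] v=[4.5459 -1.4477 -1.1808 -0.0634]

Answer: 4.0324 8.2817 13.5238 17.9841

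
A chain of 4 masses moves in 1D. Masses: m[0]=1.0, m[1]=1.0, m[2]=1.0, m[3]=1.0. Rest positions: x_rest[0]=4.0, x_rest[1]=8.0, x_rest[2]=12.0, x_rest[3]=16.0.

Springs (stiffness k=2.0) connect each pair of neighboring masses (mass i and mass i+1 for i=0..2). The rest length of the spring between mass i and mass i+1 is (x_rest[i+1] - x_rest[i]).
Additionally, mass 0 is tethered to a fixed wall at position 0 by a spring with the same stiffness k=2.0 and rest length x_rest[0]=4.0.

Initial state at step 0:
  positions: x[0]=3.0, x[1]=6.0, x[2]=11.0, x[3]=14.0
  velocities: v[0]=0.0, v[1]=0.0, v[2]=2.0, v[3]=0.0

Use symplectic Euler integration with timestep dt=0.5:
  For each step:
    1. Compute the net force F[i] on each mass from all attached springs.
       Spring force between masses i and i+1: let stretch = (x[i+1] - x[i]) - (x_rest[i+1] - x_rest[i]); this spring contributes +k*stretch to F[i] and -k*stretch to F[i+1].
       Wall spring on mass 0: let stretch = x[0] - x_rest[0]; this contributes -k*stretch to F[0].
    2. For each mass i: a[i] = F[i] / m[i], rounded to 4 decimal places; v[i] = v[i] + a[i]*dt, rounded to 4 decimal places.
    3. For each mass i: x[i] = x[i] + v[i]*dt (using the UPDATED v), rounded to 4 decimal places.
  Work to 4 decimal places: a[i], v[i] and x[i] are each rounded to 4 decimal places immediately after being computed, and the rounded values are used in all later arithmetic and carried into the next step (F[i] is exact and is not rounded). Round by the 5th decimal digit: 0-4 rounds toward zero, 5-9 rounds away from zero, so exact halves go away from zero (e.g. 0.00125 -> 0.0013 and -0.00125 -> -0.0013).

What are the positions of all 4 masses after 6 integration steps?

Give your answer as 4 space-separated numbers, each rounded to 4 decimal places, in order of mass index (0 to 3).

Answer: 3.9063 9.6094 13.3750 17.5000

Derivation:
Step 0: x=[3.0000 6.0000 11.0000 14.0000] v=[0.0000 0.0000 2.0000 0.0000]
Step 1: x=[3.0000 7.0000 11.0000 14.5000] v=[0.0000 2.0000 0.0000 1.0000]
Step 2: x=[3.5000 8.0000 10.7500 15.2500] v=[1.0000 2.0000 -0.5000 1.5000]
Step 3: x=[4.5000 8.1250 11.3750 15.7500] v=[2.0000 0.2500 1.2500 1.0000]
Step 4: x=[5.0625 8.0625 12.5625 16.0625] v=[1.1250 -0.1250 2.3750 0.6250]
Step 5: x=[4.5938 8.7500 13.2500 16.6250] v=[-0.9375 1.3750 1.3750 1.1250]
Step 6: x=[3.9063 9.6094 13.3750 17.5000] v=[-1.3751 1.7188 0.2500 1.7500]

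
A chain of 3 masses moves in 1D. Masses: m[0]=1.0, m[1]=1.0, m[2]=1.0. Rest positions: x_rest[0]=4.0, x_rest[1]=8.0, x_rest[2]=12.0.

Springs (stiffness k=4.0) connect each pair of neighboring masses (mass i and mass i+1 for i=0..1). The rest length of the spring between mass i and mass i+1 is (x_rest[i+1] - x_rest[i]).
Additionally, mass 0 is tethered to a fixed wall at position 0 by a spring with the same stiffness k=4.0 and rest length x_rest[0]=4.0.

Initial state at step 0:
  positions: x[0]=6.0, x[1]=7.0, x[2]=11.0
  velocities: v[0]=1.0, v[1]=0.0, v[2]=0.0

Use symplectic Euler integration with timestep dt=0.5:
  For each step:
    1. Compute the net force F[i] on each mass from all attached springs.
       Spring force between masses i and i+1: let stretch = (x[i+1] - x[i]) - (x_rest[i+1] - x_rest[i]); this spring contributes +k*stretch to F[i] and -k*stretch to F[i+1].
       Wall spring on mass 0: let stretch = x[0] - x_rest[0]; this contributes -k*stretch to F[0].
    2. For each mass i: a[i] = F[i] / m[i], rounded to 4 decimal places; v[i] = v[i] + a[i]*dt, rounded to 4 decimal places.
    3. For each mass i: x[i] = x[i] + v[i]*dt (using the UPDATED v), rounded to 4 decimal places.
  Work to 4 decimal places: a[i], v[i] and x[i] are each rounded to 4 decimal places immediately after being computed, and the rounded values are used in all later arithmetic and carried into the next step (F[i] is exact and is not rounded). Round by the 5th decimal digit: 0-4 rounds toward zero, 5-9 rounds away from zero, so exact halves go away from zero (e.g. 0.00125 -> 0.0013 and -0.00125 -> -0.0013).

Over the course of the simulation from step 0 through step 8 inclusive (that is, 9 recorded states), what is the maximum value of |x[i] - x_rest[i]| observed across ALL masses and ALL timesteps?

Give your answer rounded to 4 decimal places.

Answer: 3.0000

Derivation:
Step 0: x=[6.0000 7.0000 11.0000] v=[1.0000 0.0000 0.0000]
Step 1: x=[1.5000 10.0000 11.0000] v=[-9.0000 6.0000 0.0000]
Step 2: x=[4.0000 5.5000 14.0000] v=[5.0000 -9.0000 6.0000]
Step 3: x=[4.0000 8.0000 12.5000] v=[0.0000 5.0000 -3.0000]
Step 4: x=[4.0000 11.0000 10.5000] v=[0.0000 6.0000 -4.0000]
Step 5: x=[7.0000 6.5000 13.0000] v=[6.0000 -9.0000 5.0000]
Step 6: x=[2.5000 9.0000 13.0000] v=[-9.0000 5.0000 0.0000]
Step 7: x=[2.0000 9.0000 13.0000] v=[-1.0000 0.0000 0.0000]
Step 8: x=[6.5000 6.0000 13.0000] v=[9.0000 -6.0000 0.0000]
Max displacement = 3.0000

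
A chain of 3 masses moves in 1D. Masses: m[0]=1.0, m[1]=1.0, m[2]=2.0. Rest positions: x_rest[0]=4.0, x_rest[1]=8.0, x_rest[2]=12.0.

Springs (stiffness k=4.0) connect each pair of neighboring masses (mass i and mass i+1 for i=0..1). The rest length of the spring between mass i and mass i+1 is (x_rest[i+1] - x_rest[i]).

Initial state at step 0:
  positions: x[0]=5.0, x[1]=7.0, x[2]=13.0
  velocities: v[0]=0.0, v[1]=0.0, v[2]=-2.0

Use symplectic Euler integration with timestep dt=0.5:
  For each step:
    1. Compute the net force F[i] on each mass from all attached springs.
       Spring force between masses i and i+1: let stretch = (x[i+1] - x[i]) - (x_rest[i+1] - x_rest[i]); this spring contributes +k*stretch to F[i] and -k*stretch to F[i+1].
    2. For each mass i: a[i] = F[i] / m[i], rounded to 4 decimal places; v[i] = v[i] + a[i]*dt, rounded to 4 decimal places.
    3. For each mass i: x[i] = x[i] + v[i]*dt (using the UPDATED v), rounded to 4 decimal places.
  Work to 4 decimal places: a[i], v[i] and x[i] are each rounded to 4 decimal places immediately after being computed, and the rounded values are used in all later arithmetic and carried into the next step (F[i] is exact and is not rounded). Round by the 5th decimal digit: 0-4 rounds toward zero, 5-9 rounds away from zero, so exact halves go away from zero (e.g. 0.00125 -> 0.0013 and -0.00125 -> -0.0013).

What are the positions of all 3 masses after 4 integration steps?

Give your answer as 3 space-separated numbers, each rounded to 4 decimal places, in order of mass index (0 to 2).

Step 0: x=[5.0000 7.0000 13.0000] v=[0.0000 0.0000 -2.0000]
Step 1: x=[3.0000 11.0000 11.0000] v=[-4.0000 8.0000 -4.0000]
Step 2: x=[5.0000 7.0000 11.0000] v=[4.0000 -8.0000 0.0000]
Step 3: x=[5.0000 5.0000 11.0000] v=[0.0000 -4.0000 0.0000]
Step 4: x=[1.0000 9.0000 10.0000] v=[-8.0000 8.0000 -2.0000]

Answer: 1.0000 9.0000 10.0000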